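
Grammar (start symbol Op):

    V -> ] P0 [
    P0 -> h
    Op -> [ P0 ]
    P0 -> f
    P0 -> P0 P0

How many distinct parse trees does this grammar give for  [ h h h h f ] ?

Parse trees for [ h h h h f ] (showing first 6 of 14):
  [Op [ [P0 [P0 h] [P0 [P0 h] [P0 [P0 h] [P0 [P0 h] [P0 f]]]]] ]]
  [Op [ [P0 [P0 h] [P0 [P0 h] [P0 [P0 [P0 h] [P0 h]] [P0 f]]]] ]]
  [Op [ [P0 [P0 h] [P0 [P0 [P0 h] [P0 h]] [P0 [P0 h] [P0 f]]]] ]]
  [Op [ [P0 [P0 h] [P0 [P0 [P0 h] [P0 [P0 h] [P0 h]]] [P0 f]]] ]]
  [Op [ [P0 [P0 h] [P0 [P0 [P0 [P0 h] [P0 h]] [P0 h]] [P0 f]]] ]]
  [Op [ [P0 [P0 [P0 h] [P0 h]] [P0 [P0 h] [P0 [P0 h] [P0 f]]]] ]]

14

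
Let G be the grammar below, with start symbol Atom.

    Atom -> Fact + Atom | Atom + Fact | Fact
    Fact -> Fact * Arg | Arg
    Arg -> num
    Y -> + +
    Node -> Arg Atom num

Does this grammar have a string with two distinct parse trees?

Witness: num + num

Derivation 1: Atom ⇒ Fact + Atom ⇒ Arg + Atom ⇒ num + Atom ⇒ num + Fact ⇒ num + Arg ⇒ num + num
Derivation 2: Atom ⇒ Atom + Fact ⇒ Fact + Fact ⇒ Arg + Fact ⇒ num + Fact ⇒ num + Arg ⇒ num + num

Two distinct leftmost derivations for the same string.

Ambiguous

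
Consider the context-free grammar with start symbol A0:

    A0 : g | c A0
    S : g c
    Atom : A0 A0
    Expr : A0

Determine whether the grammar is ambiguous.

Unambiguous

Only A0 is reachable from A0; ignoring the rest: The reachable rules are right-linear with at most one rule per (nonterminal, next-terminal) pair. Each input token forces the next rule, so parsing is deterministic.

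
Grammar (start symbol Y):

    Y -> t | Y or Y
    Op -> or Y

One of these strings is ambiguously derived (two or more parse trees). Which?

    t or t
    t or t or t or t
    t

t or t: 1 tree
t or t or t or t: 5 trees
t: 1 tree

t or t or t or t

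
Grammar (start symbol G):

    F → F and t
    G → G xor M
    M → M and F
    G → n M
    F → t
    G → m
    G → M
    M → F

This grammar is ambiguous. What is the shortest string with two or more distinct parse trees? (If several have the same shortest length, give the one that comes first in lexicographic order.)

length 1: no string has ≥2 trees
length 2: no string has ≥2 trees
length 3: t and t has 2 parse trees

Two derivations of t and t:
  G ⇒ M ⇒ M and F ⇒ F and F ⇒ t and F ⇒ t and t
  G ⇒ M ⇒ F ⇒ F and t ⇒ t and t

t and t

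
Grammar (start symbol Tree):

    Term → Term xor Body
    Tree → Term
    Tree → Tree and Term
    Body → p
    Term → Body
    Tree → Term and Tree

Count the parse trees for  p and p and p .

4

Parse trees for p and p and p:
  [Tree [Tree [Tree [Term [Body p]]] and [Term [Body p]]] and [Term [Body p]]]
  [Tree [Tree [Term [Body p]] and [Tree [Term [Body p]]]] and [Term [Body p]]]
  [Tree [Term [Body p]] and [Tree [Tree [Term [Body p]]] and [Term [Body p]]]]
  [Tree [Term [Body p]] and [Tree [Term [Body p]] and [Tree [Term [Body p]]]]]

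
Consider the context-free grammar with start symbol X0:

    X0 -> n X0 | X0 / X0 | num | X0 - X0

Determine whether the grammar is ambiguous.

Ambiguous

Witness: n num - num

Derivation 1: X0 ⇒ n X0 ⇒ n X0 - X0 ⇒ n num - X0 ⇒ n num - num
Derivation 2: X0 ⇒ X0 - X0 ⇒ n X0 - X0 ⇒ n num - X0 ⇒ n num - num

Two distinct leftmost derivations for the same string.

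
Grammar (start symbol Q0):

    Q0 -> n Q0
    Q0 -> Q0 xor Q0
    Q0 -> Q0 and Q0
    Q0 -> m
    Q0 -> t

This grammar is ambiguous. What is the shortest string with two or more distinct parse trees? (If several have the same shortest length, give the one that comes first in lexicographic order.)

length 1: no string has ≥2 trees
length 2: no string has ≥2 trees
length 3: no string has ≥2 trees
length 4: n m and m has 2 parse trees

Two derivations of n m and m:
  Q0 ⇒ n Q0 ⇒ n Q0 and Q0 ⇒ n m and Q0 ⇒ n m and m
  Q0 ⇒ Q0 and Q0 ⇒ n Q0 and Q0 ⇒ n m and Q0 ⇒ n m and m

n m and m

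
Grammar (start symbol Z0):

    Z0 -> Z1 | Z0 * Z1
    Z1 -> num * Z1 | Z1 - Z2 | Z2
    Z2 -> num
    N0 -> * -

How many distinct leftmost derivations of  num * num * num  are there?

4

Parse trees for num * num * num:
  [Z0 [Z1 num * [Z1 num * [Z1 [Z2 num]]]]]
  [Z0 [Z0 [Z1 [Z2 num]]] * [Z1 num * [Z1 [Z2 num]]]]
  [Z0 [Z0 [Z1 num * [Z1 [Z2 num]]]] * [Z1 [Z2 num]]]
  [Z0 [Z0 [Z0 [Z1 [Z2 num]]] * [Z1 [Z2 num]]] * [Z1 [Z2 num]]]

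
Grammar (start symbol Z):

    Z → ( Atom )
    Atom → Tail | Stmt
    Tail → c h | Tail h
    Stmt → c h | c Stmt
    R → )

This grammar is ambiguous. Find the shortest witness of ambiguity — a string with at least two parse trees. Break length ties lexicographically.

( c h )

length 4: ( c h ) has 2 parse trees

Two derivations of ( c h ):
  Z ⇒ ( Atom ) ⇒ ( Tail ) ⇒ ( c h )
  Z ⇒ ( Atom ) ⇒ ( Stmt ) ⇒ ( c h )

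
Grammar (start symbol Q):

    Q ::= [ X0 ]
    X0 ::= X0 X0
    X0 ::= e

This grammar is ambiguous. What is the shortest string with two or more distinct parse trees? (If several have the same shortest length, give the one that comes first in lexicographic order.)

[ e e e ]

length 3: no string has ≥2 trees
length 4: no string has ≥2 trees
length 5: [ e e e ] has 2 parse trees

Two derivations of [ e e e ]:
  Q ⇒ [ X0 ] ⇒ [ X0 X0 ] ⇒ [ X0 X0 X0 ] ⇒ [ e X0 X0 ] ⇒ [ e e X0 ] ⇒ [ e e e ]
  Q ⇒ [ X0 ] ⇒ [ X0 X0 ] ⇒ [ e X0 ] ⇒ [ e X0 X0 ] ⇒ [ e e X0 ] ⇒ [ e e e ]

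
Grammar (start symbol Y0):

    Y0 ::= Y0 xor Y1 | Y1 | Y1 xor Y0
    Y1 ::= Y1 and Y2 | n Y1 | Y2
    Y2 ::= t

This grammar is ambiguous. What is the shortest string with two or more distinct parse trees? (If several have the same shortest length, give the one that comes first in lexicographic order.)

length 1: no string has ≥2 trees
length 2: no string has ≥2 trees
length 3: t xor t has 2 parse trees

Two derivations of t xor t:
  Y0 ⇒ Y0 xor Y1 ⇒ Y1 xor Y1 ⇒ Y2 xor Y1 ⇒ t xor Y1 ⇒ t xor Y2 ⇒ t xor t
  Y0 ⇒ Y1 xor Y0 ⇒ Y2 xor Y0 ⇒ t xor Y0 ⇒ t xor Y1 ⇒ t xor Y2 ⇒ t xor t

t xor t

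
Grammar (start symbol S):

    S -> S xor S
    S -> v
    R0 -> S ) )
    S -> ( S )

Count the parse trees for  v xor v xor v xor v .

Parse trees for v xor v xor v xor v:
  [S [S v] xor [S [S v] xor [S [S v] xor [S v]]]]
  [S [S v] xor [S [S [S v] xor [S v]] xor [S v]]]
  [S [S [S v] xor [S v]] xor [S [S v] xor [S v]]]
  [S [S [S v] xor [S [S v] xor [S v]]] xor [S v]]
  [S [S [S [S v] xor [S v]] xor [S v]] xor [S v]]

5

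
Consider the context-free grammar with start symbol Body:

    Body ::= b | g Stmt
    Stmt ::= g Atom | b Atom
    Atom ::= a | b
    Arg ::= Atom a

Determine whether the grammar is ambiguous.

Only Body, Stmt, Atom are reachable from Body; ignoring the rest: Restricted to the reachable nonterminals, every rule has the form A → t or A → t B, and no two rules for the same A share a first terminal. The grammar encodes a DFA — one run per string.

Unambiguous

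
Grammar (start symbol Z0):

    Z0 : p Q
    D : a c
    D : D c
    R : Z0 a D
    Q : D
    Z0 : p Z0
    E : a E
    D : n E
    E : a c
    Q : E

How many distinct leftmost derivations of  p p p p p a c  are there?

Parse trees for p p p p p a c:
  [Z0 p [Z0 p [Z0 p [Z0 p [Z0 p [Q [D a c]]]]]]]
  [Z0 p [Z0 p [Z0 p [Z0 p [Z0 p [Q [E a c]]]]]]]

2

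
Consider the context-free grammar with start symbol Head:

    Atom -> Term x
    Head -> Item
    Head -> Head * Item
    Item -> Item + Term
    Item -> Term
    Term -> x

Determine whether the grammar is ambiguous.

Unambiguous

Only Head, Item, Term are reachable from Head; ignoring the rest: The grammar is stratified — Head handles '*' (left-recursive), Item handles '+', Term atoms. Each operator has a fixed associativity and precedence level, so every string has one parse.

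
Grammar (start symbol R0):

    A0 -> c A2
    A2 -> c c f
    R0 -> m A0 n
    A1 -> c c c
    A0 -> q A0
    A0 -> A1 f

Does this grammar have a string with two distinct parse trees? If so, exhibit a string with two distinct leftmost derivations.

Witness: m c c c f n

Derivation 1: R0 ⇒ m A0 n ⇒ m c A2 n ⇒ m c c c f n
Derivation 2: R0 ⇒ m A0 n ⇒ m A1 f n ⇒ m c c c f n

Two distinct leftmost derivations for the same string.

Ambiguous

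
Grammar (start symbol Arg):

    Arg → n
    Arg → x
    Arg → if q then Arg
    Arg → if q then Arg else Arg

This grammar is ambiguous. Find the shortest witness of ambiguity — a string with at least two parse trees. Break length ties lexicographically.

length 1: no string has ≥2 trees
length 4: no string has ≥2 trees
length 6: no string has ≥2 trees
length 7: no string has ≥2 trees
length 9: if q then if q then n else n has 2 parse trees

Two derivations of if q then if q then n else n:
  Arg ⇒ if q then Arg ⇒ if q then if q then Arg else Arg ⇒ if q then if q then n else Arg ⇒ if q then if q then n else n
  Arg ⇒ if q then Arg else Arg ⇒ if q then if q then Arg else Arg ⇒ if q then if q then n else Arg ⇒ if q then if q then n else n

if q then if q then n else n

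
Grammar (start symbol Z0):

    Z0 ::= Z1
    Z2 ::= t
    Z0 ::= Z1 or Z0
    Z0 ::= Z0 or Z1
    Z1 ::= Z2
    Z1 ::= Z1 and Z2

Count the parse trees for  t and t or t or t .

4

Parse trees for t and t or t or t:
  [Z0 [Z1 [Z1 [Z2 t]] and [Z2 t]] or [Z0 [Z1 [Z2 t]] or [Z0 [Z1 [Z2 t]]]]]
  [Z0 [Z1 [Z1 [Z2 t]] and [Z2 t]] or [Z0 [Z0 [Z1 [Z2 t]]] or [Z1 [Z2 t]]]]
  [Z0 [Z0 [Z1 [Z1 [Z2 t]] and [Z2 t]] or [Z0 [Z1 [Z2 t]]]] or [Z1 [Z2 t]]]
  [Z0 [Z0 [Z0 [Z1 [Z1 [Z2 t]] and [Z2 t]]] or [Z1 [Z2 t]]] or [Z1 [Z2 t]]]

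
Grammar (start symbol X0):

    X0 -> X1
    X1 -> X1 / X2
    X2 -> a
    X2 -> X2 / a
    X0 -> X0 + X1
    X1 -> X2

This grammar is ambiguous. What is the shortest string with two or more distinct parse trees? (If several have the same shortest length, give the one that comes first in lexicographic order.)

length 1: no string has ≥2 trees
length 3: a / a has 2 parse trees

Two derivations of a / a:
  X0 ⇒ X1 ⇒ X1 / X2 ⇒ X2 / X2 ⇒ a / X2 ⇒ a / a
  X0 ⇒ X1 ⇒ X2 ⇒ X2 / a ⇒ a / a

a / a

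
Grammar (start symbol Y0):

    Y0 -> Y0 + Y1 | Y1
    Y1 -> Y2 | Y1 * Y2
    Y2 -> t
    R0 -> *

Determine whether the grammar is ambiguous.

Unambiguous

Only Y0, Y1, Y2 are reachable from Y0; ignoring the rest: The grammar is stratified — Y0 handles '+' (left-recursive), Y1 handles '*', Y2 atoms. Each operator has a fixed associativity and precedence level, so every string has one parse.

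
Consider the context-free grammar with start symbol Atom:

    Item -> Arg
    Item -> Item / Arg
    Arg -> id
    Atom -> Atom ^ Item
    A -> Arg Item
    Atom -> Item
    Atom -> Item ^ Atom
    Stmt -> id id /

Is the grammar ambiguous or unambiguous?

Ambiguous

Witness: id ^ id

Derivation 1: Atom ⇒ Atom ^ Item ⇒ Item ^ Item ⇒ Arg ^ Item ⇒ id ^ Item ⇒ id ^ Arg ⇒ id ^ id
Derivation 2: Atom ⇒ Item ^ Atom ⇒ Arg ^ Atom ⇒ id ^ Atom ⇒ id ^ Item ⇒ id ^ Arg ⇒ id ^ id

Two distinct leftmost derivations for the same string.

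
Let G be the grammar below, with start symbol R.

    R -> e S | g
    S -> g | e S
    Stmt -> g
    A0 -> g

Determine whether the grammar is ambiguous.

Unambiguous

(Stmt, A0 are unreachable from R, so their rules don't affect L(R).) Each reachable nonterminal has at most one production per leading terminal, and all productions are right-linear; the derivation is determined token-by-token.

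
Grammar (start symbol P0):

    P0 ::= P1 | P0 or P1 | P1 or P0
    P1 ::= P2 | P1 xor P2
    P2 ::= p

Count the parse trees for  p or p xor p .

2

Parse trees for p or p xor p:
  [P0 [P0 [P1 [P2 p]]] or [P1 [P1 [P2 p]] xor [P2 p]]]
  [P0 [P1 [P2 p]] or [P0 [P1 [P1 [P2 p]] xor [P2 p]]]]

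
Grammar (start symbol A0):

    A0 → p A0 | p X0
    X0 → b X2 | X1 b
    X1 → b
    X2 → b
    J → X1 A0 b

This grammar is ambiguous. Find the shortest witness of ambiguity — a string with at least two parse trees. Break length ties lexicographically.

p b b

length 3: p b b has 2 parse trees

Two derivations of p b b:
  A0 ⇒ p X0 ⇒ p b X2 ⇒ p b b
  A0 ⇒ p X0 ⇒ p X1 b ⇒ p b b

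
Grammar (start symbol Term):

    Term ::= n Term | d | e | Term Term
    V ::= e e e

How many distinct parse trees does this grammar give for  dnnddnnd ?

14

Parse trees for dnnddnnd (showing first 6 of 14):
  [Term [Term d] [Term n [Term n [Term [Term d] [Term [Term d] [Term n [Term n [Term d]]]]]]]]
  [Term [Term d] [Term n [Term n [Term [Term [Term d] [Term d]] [Term n [Term n [Term d]]]]]]]
  [Term [Term d] [Term n [Term [Term n [Term d]] [Term [Term d] [Term n [Term n [Term d]]]]]]]
  [Term [Term d] [Term n [Term [Term n [Term [Term d] [Term d]]] [Term n [Term n [Term d]]]]]]
  [Term [Term d] [Term n [Term [Term [Term n [Term d]] [Term d]] [Term n [Term n [Term d]]]]]]
  [Term [Term d] [Term [Term n [Term n [Term d]]] [Term [Term d] [Term n [Term n [Term d]]]]]]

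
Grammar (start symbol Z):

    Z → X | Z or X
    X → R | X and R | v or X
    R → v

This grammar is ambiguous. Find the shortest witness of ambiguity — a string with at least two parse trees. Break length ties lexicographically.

v or v

length 1: no string has ≥2 trees
length 3: v or v has 2 parse trees

Two derivations of v or v:
  Z ⇒ X ⇒ v or X ⇒ v or R ⇒ v or v
  Z ⇒ Z or X ⇒ X or X ⇒ R or X ⇒ v or X ⇒ v or R ⇒ v or v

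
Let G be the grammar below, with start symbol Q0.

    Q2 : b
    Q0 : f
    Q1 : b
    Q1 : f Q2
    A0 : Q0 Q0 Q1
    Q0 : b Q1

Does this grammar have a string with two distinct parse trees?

Only Q0, Q1, Q2 are reachable from Q0; ignoring the rest: Restricted to the reachable nonterminals, every rule has the form A → t or A → t B, and no two rules for the same A share a first terminal. The grammar encodes a DFA — one run per string.

Unambiguous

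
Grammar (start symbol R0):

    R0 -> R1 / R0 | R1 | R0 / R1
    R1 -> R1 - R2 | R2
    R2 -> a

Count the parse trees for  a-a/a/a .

Parse trees for a-a/a/a:
  [R0 [R1 [R1 [R2 a]] - [R2 a]] / [R0 [R1 [R2 a]] / [R0 [R1 [R2 a]]]]]
  [R0 [R1 [R1 [R2 a]] - [R2 a]] / [R0 [R0 [R1 [R2 a]]] / [R1 [R2 a]]]]
  [R0 [R0 [R1 [R1 [R2 a]] - [R2 a]] / [R0 [R1 [R2 a]]]] / [R1 [R2 a]]]
  [R0 [R0 [R0 [R1 [R1 [R2 a]] - [R2 a]]] / [R1 [R2 a]]] / [R1 [R2 a]]]

4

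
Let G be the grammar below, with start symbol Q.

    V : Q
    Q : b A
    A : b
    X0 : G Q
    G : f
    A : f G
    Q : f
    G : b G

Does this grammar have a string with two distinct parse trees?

Unambiguous

Only Q, A, G are reachable from Q; ignoring the rest: Restricted to the reachable nonterminals, every rule has the form A → t or A → t B, and no two rules for the same A share a first terminal. The grammar encodes a DFA — one run per string.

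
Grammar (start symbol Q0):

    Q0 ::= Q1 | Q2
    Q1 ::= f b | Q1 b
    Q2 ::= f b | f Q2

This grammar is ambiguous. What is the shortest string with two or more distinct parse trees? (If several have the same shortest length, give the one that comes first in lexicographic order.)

length 2: f b has 2 parse trees

Two derivations of f b:
  Q0 ⇒ Q1 ⇒ f b
  Q0 ⇒ Q2 ⇒ f b

f b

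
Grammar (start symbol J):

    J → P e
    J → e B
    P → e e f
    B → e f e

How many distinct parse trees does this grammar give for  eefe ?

Parse trees for eefe:
  [J [P e e f] e]
  [J e [B e f e]]

2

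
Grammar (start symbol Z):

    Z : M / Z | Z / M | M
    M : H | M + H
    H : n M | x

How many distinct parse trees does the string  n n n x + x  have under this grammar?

4

Parse trees for n n n x + x:
  [Z [M [H n [M [H n [M [H n [M [M [H x]] + [H x]]]]]]]]]
  [Z [M [H n [M [H n [M [M [H n [M [H x]]]] + [H x]]]]]]]
  [Z [M [H n [M [M [H n [M [H n [M [H x]]]]]] + [H x]]]]]
  [Z [M [M [H n [M [H n [M [H n [M [H x]]]]]]]] + [H x]]]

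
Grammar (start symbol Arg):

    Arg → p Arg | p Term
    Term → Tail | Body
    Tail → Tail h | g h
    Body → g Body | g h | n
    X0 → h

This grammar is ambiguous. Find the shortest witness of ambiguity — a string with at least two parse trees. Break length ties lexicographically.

length 2: no string has ≥2 trees
length 3: p g h has 2 parse trees

Two derivations of p g h:
  Arg ⇒ p Term ⇒ p Tail ⇒ p g h
  Arg ⇒ p Term ⇒ p Body ⇒ p g h

p g h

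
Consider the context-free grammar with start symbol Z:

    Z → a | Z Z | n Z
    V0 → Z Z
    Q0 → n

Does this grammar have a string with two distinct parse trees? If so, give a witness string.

Ambiguous

Witness: a a a

Derivation 1: Z ⇒ Z Z ⇒ a Z ⇒ a Z Z ⇒ a a Z ⇒ a a a
Derivation 2: Z ⇒ Z Z ⇒ Z Z Z ⇒ a Z Z ⇒ a a Z ⇒ a a a

Two distinct leftmost derivations for the same string.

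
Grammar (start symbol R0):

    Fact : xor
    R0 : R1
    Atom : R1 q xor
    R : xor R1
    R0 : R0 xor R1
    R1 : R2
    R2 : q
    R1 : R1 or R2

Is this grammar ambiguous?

(R, Fact, Atom are unreachable from R0, so their rules don't affect L(R0).) This is a standard precedence ladder (R0 over R1 over R2), with each level left-recursive on its own operator ('xor' at R0, 'or' at R1). That structure is LR(1), hence unambiguous.

Unambiguous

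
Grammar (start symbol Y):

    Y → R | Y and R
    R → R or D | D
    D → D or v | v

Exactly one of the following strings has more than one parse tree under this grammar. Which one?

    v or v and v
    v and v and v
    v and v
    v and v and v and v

v or v and v: 2 trees
v and v and v: 1 tree
v and v: 1 tree
v and v and v and v: 1 tree

v or v and v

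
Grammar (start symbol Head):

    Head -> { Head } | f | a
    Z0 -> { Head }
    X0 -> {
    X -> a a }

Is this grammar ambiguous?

Only Head is reachable from Head; ignoring the rest: L(Head) is { openⁿ atom closeⁿ : n ≥ 0 }. The bracket depth fixes n, and the derivation is forced at every step.

Unambiguous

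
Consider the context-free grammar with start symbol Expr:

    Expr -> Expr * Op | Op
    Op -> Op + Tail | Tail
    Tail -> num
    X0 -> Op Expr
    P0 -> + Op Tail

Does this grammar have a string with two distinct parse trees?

Unambiguous

(X0, P0 are unreachable from Expr, so their rules don't affect L(Expr).) The grammar is stratified — Expr handles '*' (left-recursive), Op handles '+', Tail atoms. Each operator has a fixed associativity and precedence level, so every string has one parse.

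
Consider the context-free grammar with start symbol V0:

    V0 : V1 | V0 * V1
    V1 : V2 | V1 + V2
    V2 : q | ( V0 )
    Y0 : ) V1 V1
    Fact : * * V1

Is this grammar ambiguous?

Only V0, V1, V2 are reachable from V0; ignoring the rest: The grammar is stratified — V0 handles '*' (left-recursive), V1 handles '+', V2 atoms. Each operator has a fixed associativity and precedence level, so every string has one parse.

Unambiguous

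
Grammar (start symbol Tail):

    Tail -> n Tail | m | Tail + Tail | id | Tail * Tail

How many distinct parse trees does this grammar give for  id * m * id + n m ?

Parse trees for id * m * id + n m:
  [Tail [Tail [Tail id] * [Tail [Tail m] * [Tail id]]] + [Tail n [Tail m]]]
  [Tail [Tail [Tail [Tail id] * [Tail m]] * [Tail id]] + [Tail n [Tail m]]]
  [Tail [Tail id] * [Tail [Tail [Tail m] * [Tail id]] + [Tail n [Tail m]]]]
  [Tail [Tail id] * [Tail [Tail m] * [Tail [Tail id] + [Tail n [Tail m]]]]]
  [Tail [Tail [Tail id] * [Tail m]] * [Tail [Tail id] + [Tail n [Tail m]]]]

5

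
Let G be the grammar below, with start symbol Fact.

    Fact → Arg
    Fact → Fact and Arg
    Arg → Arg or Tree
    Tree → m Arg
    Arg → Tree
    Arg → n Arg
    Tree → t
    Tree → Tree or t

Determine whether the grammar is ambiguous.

Witness: t or t

Derivation 1: Fact ⇒ Arg ⇒ Arg or Tree ⇒ Tree or Tree ⇒ t or Tree ⇒ t or t
Derivation 2: Fact ⇒ Arg ⇒ Tree ⇒ Tree or t ⇒ t or t

Two distinct leftmost derivations for the same string.

Ambiguous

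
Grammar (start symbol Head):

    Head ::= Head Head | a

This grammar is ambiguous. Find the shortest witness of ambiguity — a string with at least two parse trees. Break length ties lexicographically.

a a a

length 1: no string has ≥2 trees
length 2: no string has ≥2 trees
length 3: a a a has 2 parse trees

Two derivations of a a a:
  Head ⇒ Head Head ⇒ Head Head Head ⇒ a Head Head ⇒ a a Head ⇒ a a a
  Head ⇒ Head Head ⇒ a Head ⇒ a Head Head ⇒ a a Head ⇒ a a a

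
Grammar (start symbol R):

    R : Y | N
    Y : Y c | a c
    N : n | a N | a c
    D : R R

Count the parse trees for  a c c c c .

Parse trees for a c c c c:
  [R [Y [Y [Y [Y a c] c] c] c]]

1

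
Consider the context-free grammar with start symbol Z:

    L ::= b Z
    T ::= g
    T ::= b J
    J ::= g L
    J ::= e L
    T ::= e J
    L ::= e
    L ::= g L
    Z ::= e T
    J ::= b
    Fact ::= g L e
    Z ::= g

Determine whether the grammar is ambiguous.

Only Z, T, J, L are reachable from Z; ignoring the rest: Restricted to the reachable nonterminals, every rule has the form A → t or A → t B, and no two rules for the same A share a first terminal. The grammar encodes a DFA — one run per string.

Unambiguous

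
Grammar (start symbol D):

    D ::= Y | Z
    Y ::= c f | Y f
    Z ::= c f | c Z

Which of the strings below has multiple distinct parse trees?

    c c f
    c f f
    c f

c c f: 1 tree
c f f: 1 tree
c f: 2 trees

c f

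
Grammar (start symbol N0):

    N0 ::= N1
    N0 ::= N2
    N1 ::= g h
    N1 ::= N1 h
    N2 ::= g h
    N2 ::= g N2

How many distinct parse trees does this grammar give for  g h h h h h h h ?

1

Parse trees for g h h h h h h h:
  [N0 [N1 [N1 [N1 [N1 [N1 [N1 [N1 g h] h] h] h] h] h] h]]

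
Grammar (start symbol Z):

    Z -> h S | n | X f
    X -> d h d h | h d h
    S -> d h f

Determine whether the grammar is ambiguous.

Witness: h d h f

Derivation 1: Z ⇒ h S ⇒ h d h f
Derivation 2: Z ⇒ X f ⇒ h d h f

Two distinct leftmost derivations for the same string.

Ambiguous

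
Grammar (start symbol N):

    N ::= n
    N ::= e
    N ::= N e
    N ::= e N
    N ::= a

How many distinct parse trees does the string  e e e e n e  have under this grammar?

Parse trees for e e e e n e:
  [N [N e [N e [N e [N e [N n]]]]] e]
  [N e [N [N e [N e [N e [N n]]]] e]]
  [N e [N e [N [N e [N e [N n]]] e]]]
  [N e [N e [N e [N [N e [N n]] e]]]]
  [N e [N e [N e [N e [N [N n] e]]]]]

5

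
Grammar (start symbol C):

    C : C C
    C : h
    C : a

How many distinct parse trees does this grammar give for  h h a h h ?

14

Parse trees for h h a h h (showing first 6 of 14):
  [C [C h] [C [C h] [C [C a] [C [C h] [C h]]]]]
  [C [C h] [C [C h] [C [C [C a] [C h]] [C h]]]]
  [C [C h] [C [C [C h] [C a]] [C [C h] [C h]]]]
  [C [C h] [C [C [C h] [C [C a] [C h]]] [C h]]]
  [C [C h] [C [C [C [C h] [C a]] [C h]] [C h]]]
  [C [C [C h] [C h]] [C [C a] [C [C h] [C h]]]]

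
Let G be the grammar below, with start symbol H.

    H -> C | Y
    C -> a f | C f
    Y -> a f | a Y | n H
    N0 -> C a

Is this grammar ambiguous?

Witness: a f

Derivation 1: H ⇒ C ⇒ a f
Derivation 2: H ⇒ Y ⇒ a f

Two distinct leftmost derivations for the same string.

Ambiguous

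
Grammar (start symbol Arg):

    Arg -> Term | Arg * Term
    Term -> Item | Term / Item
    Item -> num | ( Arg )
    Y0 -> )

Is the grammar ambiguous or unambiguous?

Unambiguous

Only Arg, Term, Item are reachable from Arg; ignoring the rest: This is a standard precedence ladder (Arg over Term over Item), with each level left-recursive on its own operator ('*' at Arg, '/' at Term). That structure is LR(1), hence unambiguous.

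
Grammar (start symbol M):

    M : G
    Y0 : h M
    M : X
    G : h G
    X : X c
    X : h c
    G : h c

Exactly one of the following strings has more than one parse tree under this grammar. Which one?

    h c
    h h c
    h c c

h c: 2 trees
h h c: 1 tree
h c c: 1 tree

h c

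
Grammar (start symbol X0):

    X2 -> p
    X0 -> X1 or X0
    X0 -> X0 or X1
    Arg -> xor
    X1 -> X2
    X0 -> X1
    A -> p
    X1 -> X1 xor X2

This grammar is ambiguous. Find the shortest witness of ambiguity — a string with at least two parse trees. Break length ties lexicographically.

length 1: no string has ≥2 trees
length 3: p or p has 2 parse trees

Two derivations of p or p:
  X0 ⇒ X1 or X0 ⇒ X2 or X0 ⇒ p or X0 ⇒ p or X1 ⇒ p or X2 ⇒ p or p
  X0 ⇒ X0 or X1 ⇒ X1 or X1 ⇒ X2 or X1 ⇒ p or X1 ⇒ p or X2 ⇒ p or p

p or p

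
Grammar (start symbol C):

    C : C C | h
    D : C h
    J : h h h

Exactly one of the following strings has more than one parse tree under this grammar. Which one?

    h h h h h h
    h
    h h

h h h h h h: 42 trees
h: 1 tree
h h: 1 tree

h h h h h h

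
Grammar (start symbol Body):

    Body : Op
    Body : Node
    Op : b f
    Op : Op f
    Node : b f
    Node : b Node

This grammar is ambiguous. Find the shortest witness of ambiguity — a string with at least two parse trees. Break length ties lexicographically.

length 2: b f has 2 parse trees

Two derivations of b f:
  Body ⇒ Op ⇒ b f
  Body ⇒ Node ⇒ b f

b f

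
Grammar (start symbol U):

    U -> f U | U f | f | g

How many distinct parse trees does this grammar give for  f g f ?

2

Parse trees for f g f:
  [U f [U [U g] f]]
  [U [U f [U g]] f]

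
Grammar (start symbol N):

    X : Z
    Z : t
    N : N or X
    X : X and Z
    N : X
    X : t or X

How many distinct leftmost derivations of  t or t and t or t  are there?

3

Parse trees for t or t and t or t:
  [N [N [N [X [Z t]]] or [X [X [Z t]] and [Z t]]] or [X [Z t]]]
  [N [N [X [X t or [X [Z t]]] and [Z t]]] or [X [Z t]]]
  [N [N [X t or [X [X [Z t]] and [Z t]]]] or [X [Z t]]]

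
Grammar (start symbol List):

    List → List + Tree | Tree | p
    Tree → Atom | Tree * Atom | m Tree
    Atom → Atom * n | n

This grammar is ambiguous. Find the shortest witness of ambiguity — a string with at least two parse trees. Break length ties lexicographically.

length 1: no string has ≥2 trees
length 2: no string has ≥2 trees
length 3: n * n has 2 parse trees

Two derivations of n * n:
  List ⇒ Tree ⇒ Atom ⇒ Atom * n ⇒ n * n
  List ⇒ Tree ⇒ Tree * Atom ⇒ Atom * Atom ⇒ n * Atom ⇒ n * n

n * n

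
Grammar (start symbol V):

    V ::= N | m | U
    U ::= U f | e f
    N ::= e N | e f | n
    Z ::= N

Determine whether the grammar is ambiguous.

Ambiguous

Witness: e f

Derivation 1: V ⇒ N ⇒ e f
Derivation 2: V ⇒ U ⇒ e f

Two distinct leftmost derivations for the same string.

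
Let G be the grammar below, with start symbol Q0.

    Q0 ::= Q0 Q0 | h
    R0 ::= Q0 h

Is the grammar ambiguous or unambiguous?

Ambiguous

Witness: h h h

Derivation 1: Q0 ⇒ Q0 Q0 ⇒ Q0 Q0 Q0 ⇒ h Q0 Q0 ⇒ h h Q0 ⇒ h h h
Derivation 2: Q0 ⇒ Q0 Q0 ⇒ h Q0 ⇒ h Q0 Q0 ⇒ h h Q0 ⇒ h h h

Two distinct leftmost derivations for the same string.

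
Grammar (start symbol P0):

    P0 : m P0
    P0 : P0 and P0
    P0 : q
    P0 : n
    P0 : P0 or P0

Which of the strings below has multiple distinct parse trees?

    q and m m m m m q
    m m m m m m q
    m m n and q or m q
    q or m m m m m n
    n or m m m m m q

q and m m m m m q: 1 tree
m m m m m m q: 1 tree
m m n and q or m q: 9 trees
q or m m m m m n: 1 tree
n or m m m m m q: 1 tree

m m n and q or m q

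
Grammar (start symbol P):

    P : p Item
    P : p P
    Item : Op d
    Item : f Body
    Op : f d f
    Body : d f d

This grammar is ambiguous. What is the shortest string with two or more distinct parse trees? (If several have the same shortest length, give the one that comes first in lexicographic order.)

length 5: p f d f d has 2 parse trees

Two derivations of p f d f d:
  P ⇒ p Item ⇒ p Op d ⇒ p f d f d
  P ⇒ p Item ⇒ p f Body ⇒ p f d f d

p f d f d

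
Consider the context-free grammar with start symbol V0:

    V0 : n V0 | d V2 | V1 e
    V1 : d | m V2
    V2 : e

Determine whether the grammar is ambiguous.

Ambiguous

Witness: d e

Derivation 1: V0 ⇒ d V2 ⇒ d e
Derivation 2: V0 ⇒ V1 e ⇒ d e

Two distinct leftmost derivations for the same string.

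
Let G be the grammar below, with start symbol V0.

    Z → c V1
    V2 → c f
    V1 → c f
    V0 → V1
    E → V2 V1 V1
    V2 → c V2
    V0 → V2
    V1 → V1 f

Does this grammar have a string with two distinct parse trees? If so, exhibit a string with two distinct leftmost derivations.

Ambiguous

Witness: c f

Derivation 1: V0 ⇒ V1 ⇒ c f
Derivation 2: V0 ⇒ V2 ⇒ c f

Two distinct leftmost derivations for the same string.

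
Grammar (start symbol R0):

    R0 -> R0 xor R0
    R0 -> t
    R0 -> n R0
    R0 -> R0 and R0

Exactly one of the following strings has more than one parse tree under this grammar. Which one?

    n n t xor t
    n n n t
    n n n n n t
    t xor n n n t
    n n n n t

n n t xor t

n n t xor t: 3 trees
n n n t: 1 tree
n n n n n t: 1 tree
t xor n n n t: 1 tree
n n n n t: 1 tree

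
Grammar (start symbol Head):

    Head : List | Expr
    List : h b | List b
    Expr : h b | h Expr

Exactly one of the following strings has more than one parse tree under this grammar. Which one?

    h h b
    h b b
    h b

h h b: 1 tree
h b b: 1 tree
h b: 2 trees

h b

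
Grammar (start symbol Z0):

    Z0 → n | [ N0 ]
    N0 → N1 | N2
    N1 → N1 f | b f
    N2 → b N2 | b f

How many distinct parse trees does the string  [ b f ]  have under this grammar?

2

Parse trees for [ b f ]:
  [Z0 [ [N0 [N1 b f]] ]]
  [Z0 [ [N0 [N2 b f]] ]]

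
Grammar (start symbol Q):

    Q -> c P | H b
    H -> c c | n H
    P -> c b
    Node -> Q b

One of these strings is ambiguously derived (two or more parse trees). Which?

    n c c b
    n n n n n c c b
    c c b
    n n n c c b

c c b

n c c b: 1 tree
n n n n n c c b: 1 tree
c c b: 2 trees
n n n c c b: 1 tree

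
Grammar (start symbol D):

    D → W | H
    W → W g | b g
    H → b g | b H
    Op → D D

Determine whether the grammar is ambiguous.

Ambiguous

Witness: b g

Derivation 1: D ⇒ W ⇒ b g
Derivation 2: D ⇒ H ⇒ b g

Two distinct leftmost derivations for the same string.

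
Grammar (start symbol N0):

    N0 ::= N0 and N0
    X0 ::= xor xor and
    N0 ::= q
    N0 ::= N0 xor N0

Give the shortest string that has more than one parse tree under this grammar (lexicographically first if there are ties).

length 1: no string has ≥2 trees
length 3: no string has ≥2 trees
length 5: q and q and q has 2 parse trees

Two derivations of q and q and q:
  N0 ⇒ N0 and N0 ⇒ N0 and N0 and N0 ⇒ q and N0 and N0 ⇒ q and q and N0 ⇒ q and q and q
  N0 ⇒ N0 and N0 ⇒ q and N0 ⇒ q and N0 and N0 ⇒ q and q and N0 ⇒ q and q and q

q and q and q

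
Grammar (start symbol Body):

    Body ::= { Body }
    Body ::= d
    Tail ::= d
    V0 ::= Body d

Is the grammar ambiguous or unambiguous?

Unambiguous

(V0, Tail are unreachable from Body, so their rules don't affect L(Body).) Each string is a nest of matched brackets around a single atom. An opening bracket forces the recursive rule; an atom forces the base rule.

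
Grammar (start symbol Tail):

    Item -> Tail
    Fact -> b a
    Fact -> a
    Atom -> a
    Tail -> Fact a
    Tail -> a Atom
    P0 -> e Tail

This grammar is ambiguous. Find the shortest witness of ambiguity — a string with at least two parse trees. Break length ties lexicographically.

length 2: a a has 2 parse trees

Two derivations of a a:
  Tail ⇒ Fact a ⇒ a a
  Tail ⇒ a Atom ⇒ a a

a a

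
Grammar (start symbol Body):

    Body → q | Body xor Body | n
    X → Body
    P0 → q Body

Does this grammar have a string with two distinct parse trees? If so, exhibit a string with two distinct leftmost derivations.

Witness: n xor n xor n

Derivation 1: Body ⇒ Body xor Body ⇒ Body xor Body xor Body ⇒ n xor Body xor Body ⇒ n xor n xor Body ⇒ n xor n xor n
Derivation 2: Body ⇒ Body xor Body ⇒ n xor Body ⇒ n xor Body xor Body ⇒ n xor n xor Body ⇒ n xor n xor n

Two distinct leftmost derivations for the same string.

Ambiguous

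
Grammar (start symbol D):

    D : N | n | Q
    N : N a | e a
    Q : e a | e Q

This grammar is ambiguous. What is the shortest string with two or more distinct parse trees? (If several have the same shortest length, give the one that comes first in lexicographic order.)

e a

length 1: no string has ≥2 trees
length 2: e a has 2 parse trees

Two derivations of e a:
  D ⇒ N ⇒ e a
  D ⇒ Q ⇒ e a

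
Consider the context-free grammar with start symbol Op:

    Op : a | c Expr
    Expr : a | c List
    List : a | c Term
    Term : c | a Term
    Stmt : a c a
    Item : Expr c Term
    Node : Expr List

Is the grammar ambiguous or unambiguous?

Unambiguous

Only Op, Expr, List, Term are reachable from Op; ignoring the rest: Restricted to the reachable nonterminals, every rule has the form A → t or A → t B, and no two rules for the same A share a first terminal. The grammar encodes a DFA — one run per string.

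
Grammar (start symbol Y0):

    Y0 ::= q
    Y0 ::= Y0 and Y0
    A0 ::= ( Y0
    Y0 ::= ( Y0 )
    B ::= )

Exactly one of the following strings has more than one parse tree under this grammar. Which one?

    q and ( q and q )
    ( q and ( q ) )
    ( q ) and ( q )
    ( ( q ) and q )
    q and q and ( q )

q and q and ( q )

q and ( q and q ): 1 tree
( q and ( q ) ): 1 tree
( q ) and ( q ): 1 tree
( ( q ) and q ): 1 tree
q and q and ( q ): 2 trees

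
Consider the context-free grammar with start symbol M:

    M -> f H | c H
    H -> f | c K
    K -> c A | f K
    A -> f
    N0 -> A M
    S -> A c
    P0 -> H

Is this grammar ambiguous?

Only M, H, K, A are reachable from M; ignoring the rest: Each reachable nonterminal has at most one production per leading terminal, and all productions are right-linear; the derivation is determined token-by-token.

Unambiguous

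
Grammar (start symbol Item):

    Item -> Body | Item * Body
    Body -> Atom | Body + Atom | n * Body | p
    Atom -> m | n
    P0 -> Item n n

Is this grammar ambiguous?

Witness: n * m

Derivation 1: Item ⇒ Body ⇒ n * Body ⇒ n * Atom ⇒ n * m
Derivation 2: Item ⇒ Item * Body ⇒ Body * Body ⇒ Atom * Body ⇒ n * Body ⇒ n * Atom ⇒ n * m

Two distinct leftmost derivations for the same string.

Ambiguous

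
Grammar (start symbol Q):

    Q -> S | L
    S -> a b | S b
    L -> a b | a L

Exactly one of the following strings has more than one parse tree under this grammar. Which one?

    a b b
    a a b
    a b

a b

a b b: 1 tree
a a b: 1 tree
a b: 2 trees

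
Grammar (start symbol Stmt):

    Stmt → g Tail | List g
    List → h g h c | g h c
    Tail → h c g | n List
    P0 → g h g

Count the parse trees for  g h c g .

Parse trees for g h c g:
  [Stmt g [Tail h c g]]
  [Stmt [List g h c] g]

2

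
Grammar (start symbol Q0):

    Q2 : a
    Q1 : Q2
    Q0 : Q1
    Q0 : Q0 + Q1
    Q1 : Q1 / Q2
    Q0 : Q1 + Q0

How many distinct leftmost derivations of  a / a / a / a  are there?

1

Parse trees for a / a / a / a:
  [Q0 [Q1 [Q1 [Q1 [Q1 [Q2 a]] / [Q2 a]] / [Q2 a]] / [Q2 a]]]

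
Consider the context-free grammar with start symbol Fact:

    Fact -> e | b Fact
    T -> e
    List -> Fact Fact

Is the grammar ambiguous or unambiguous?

Unambiguous

Only Fact is reachable from Fact; ignoring the rest: Restricted to the reachable nonterminals, every rule has the form A → t or A → t B, and no two rules for the same A share a first terminal. The grammar encodes a DFA — one run per string.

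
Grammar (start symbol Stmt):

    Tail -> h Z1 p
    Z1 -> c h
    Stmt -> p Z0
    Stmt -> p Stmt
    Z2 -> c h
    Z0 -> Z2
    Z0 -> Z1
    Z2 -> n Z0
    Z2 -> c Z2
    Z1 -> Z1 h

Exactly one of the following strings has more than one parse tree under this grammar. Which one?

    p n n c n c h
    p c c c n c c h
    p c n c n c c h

p n n c n c h

p n n c n c h: 2 trees
p c c c n c c h: 1 tree
p c n c n c c h: 1 tree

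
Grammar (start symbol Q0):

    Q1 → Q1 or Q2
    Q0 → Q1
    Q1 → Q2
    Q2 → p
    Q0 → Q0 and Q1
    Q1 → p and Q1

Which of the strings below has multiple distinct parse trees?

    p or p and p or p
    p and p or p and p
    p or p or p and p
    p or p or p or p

p or p and p or p: 1 tree
p and p or p and p: 3 trees
p or p or p and p: 1 tree
p or p or p or p: 1 tree

p and p or p and p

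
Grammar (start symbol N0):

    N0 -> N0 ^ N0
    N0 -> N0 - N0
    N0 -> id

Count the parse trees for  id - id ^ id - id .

5

Parse trees for id - id ^ id - id:
  [N0 [N0 [N0 id] - [N0 id]] ^ [N0 [N0 id] - [N0 id]]]
  [N0 [N0 id] - [N0 [N0 id] ^ [N0 [N0 id] - [N0 id]]]]
  [N0 [N0 id] - [N0 [N0 [N0 id] ^ [N0 id]] - [N0 id]]]
  [N0 [N0 [N0 [N0 id] - [N0 id]] ^ [N0 id]] - [N0 id]]
  [N0 [N0 [N0 id] - [N0 [N0 id] ^ [N0 id]]] - [N0 id]]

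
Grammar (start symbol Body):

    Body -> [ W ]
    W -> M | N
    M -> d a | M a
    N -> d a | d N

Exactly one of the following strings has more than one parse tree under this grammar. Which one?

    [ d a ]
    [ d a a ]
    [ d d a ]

[ d a ]

[ d a ]: 2 trees
[ d a a ]: 1 tree
[ d d a ]: 1 tree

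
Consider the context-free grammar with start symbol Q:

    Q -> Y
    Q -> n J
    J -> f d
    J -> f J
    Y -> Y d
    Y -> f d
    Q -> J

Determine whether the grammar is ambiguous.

Ambiguous

Witness: f d

Derivation 1: Q ⇒ Y ⇒ f d
Derivation 2: Q ⇒ J ⇒ f d

Two distinct leftmost derivations for the same string.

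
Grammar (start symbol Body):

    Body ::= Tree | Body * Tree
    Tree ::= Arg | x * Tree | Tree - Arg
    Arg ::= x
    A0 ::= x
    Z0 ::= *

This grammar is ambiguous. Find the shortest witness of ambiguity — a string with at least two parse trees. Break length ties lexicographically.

length 1: no string has ≥2 trees
length 3: x * x has 2 parse trees

Two derivations of x * x:
  Body ⇒ Tree ⇒ x * Tree ⇒ x * Arg ⇒ x * x
  Body ⇒ Body * Tree ⇒ Tree * Tree ⇒ Arg * Tree ⇒ x * Tree ⇒ x * Arg ⇒ x * x

x * x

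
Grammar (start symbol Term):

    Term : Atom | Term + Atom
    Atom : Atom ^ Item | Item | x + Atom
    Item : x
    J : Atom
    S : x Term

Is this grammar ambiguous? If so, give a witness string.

Witness: x + x

Derivation 1: Term ⇒ Atom ⇒ x + Atom ⇒ x + Item ⇒ x + x
Derivation 2: Term ⇒ Term + Atom ⇒ Atom + Atom ⇒ Item + Atom ⇒ x + Atom ⇒ x + Item ⇒ x + x

Two distinct leftmost derivations for the same string.

Ambiguous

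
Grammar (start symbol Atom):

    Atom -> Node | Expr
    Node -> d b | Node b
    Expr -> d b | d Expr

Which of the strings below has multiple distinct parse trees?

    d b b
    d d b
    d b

d b b: 1 tree
d d b: 1 tree
d b: 2 trees

d b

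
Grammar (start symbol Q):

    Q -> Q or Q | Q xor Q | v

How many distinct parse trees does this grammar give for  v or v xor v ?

2

Parse trees for v or v xor v:
  [Q [Q v] or [Q [Q v] xor [Q v]]]
  [Q [Q [Q v] or [Q v]] xor [Q v]]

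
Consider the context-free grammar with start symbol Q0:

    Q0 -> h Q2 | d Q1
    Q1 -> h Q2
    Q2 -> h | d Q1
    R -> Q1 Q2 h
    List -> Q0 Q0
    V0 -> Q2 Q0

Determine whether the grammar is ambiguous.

Unambiguous

Only Q0, Q1, Q2 are reachable from Q0; ignoring the rest: Restricted to the reachable nonterminals, every rule has the form A → t or A → t B, and no two rules for the same A share a first terminal. The grammar encodes a DFA — one run per string.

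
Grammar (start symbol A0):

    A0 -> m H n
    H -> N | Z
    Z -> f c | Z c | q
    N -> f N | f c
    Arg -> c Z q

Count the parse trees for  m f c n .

Parse trees for m f c n:
  [A0 m [H [N f c]] n]
  [A0 m [H [Z f c]] n]

2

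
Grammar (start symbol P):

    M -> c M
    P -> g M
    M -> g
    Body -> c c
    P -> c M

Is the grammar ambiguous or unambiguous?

(Body is unreachable from P, so its rules don't affect L(P).) Restricted to the reachable nonterminals, every rule has the form A → t or A → t B, and no two rules for the same A share a first terminal. The grammar encodes a DFA — one run per string.

Unambiguous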